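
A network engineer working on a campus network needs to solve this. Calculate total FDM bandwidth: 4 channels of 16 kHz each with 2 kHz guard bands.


Given: 4 channels, 16 kHz each, guard = 2 kHz
Channel bandwidth = 4 * 16 = 64 kHz
Guard bands = 3 gaps * 2 kHz = 6 kHz
Total = 64 + 6 = 70 kHz

70


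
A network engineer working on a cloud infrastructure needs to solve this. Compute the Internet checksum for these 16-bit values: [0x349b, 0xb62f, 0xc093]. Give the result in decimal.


Given words: [0x349b, 0xb62f, 0xc093]
Step 1: Sum all words
Raw sum = 13467 + 46639 + 49299 = 109405
Step 2: Fold carry: (43869 + 1) = 43870
One's complement = ~43870 & 0xFFFF = 21665

21665


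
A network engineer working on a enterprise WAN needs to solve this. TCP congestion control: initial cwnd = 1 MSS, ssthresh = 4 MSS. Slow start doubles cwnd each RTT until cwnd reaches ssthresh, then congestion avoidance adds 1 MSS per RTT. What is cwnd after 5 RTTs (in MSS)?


RTT 0: cwnd = 1 MSS (initial)
RTT 1: cwnd = 2 MSS (slow start, doubled)
RTT 2: cwnd = 4 MSS (slow start, doubled)
RTT 3: cwnd = 5 MSS (congestion avoidance, +1)
RTT 4: cwnd = 6 MSS (congestion avoidance, +1)
RTT 5: cwnd = 7 MSS (congestion avoidance, +1)

7


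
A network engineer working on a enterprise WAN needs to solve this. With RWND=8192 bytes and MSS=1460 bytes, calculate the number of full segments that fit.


Given: RWND = 8192 bytes, MSS = 1460 bytes
Full segments = floor(RWND / MSS)
Full segments = floor(8192 / 1460)
Full segments = floor(5.611) = 5

5


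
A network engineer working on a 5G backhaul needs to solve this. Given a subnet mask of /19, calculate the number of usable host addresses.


Given: subnet mask /19
Host bits = 32 - 19 = 13
Total addresses = 2^13 = 8192
Usable hosts = 8192 - 2 (network + broadcast) = 8190

8190


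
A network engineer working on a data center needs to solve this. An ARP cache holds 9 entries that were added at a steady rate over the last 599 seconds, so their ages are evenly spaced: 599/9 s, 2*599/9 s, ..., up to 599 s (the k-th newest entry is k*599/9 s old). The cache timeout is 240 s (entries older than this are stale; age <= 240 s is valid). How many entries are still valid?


Ages are k * 599/9 s for k = 1..9 (spacing = 66.5556 s).
Entry k is valid iff k * 599/9 <= 240 iff k <= 9 * 240 / 599 = 3.6060
n_valid = floor(3.6060) = 3
(n_stale = 9 - 3 = 6)

3


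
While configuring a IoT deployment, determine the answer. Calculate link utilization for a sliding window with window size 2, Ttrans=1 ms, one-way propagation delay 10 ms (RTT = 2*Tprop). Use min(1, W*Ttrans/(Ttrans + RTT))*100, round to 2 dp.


Given: W = 2, Ttrans = 1 ms, RTT = 20 ms (= 2 * Tprop, Tprop = 10 ms)
Cycle time = Ttrans + RTT = 1 + 20 = 21 ms (first packet sent until its ACK returns)
W * Ttrans = 2 * 1 = 2 ms of sending per cycle
W * Ttrans / (Ttrans + RTT) = 2 / 21 = 0.095238
U = min(1, 0.095238) = 0.095238
U% = 9.52%

9.52


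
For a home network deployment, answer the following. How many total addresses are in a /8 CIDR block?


Given: CIDR prefix /8
Host bits = 32 - 8 = 24
Total addresses = 2^24 = 16777216

16777216


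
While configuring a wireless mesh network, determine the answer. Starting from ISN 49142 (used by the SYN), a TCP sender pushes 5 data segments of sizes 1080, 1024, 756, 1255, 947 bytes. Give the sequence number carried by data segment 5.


The SYN occupies sequence number ISN = 49142, so the first data byte is ISN + 1 = 49143.
SEQ of data segment i = (ISN + 1) + sum of payload sizes of segments 1..i-1.
Segment 1: SEQ = 49143, payload = 1080 bytes
Segment 2: SEQ = 50223, payload = 1024 bytes
Segment 3: SEQ = 51247, payload = 756 bytes
Segment 4: SEQ = 52003, payload = 1255 bytes
Segment 5: SEQ = 53258, payload = 947 bytes
SEQ of segment 5 = 49143 + 1080 + 1024 + 756 + 1255 = 53258

53258


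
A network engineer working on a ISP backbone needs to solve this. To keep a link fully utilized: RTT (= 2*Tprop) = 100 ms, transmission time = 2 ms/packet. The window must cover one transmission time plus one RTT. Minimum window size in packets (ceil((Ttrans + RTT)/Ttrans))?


Given: Ttrans = 2 ms, RTT = 100 ms (= 2 * Tprop, Tprop = 50 ms)
Time until first ACK returns = Ttrans + RTT = 2 + 100 = 102 ms
Need W * Ttrans >= Ttrans + RTT  ->  W >= (Ttrans + RTT) / Ttrans
(Ttrans + RTT) / Ttrans = 102 / 2 = 51
W_min = ceil(51) = 51

51


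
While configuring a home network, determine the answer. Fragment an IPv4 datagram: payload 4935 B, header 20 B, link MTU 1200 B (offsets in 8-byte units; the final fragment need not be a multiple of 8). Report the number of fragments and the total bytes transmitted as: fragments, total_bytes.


Max data per non-final fragment = floor((MTU - header)/8)*8 = floor((1200 - 20)/8)*8 = floor(1180/8)*8 = 1176 B
Final fragment needs no 8-byte alignment: it can carry up to MTU - header = 1180 B
Non-final fragments needed = ceil((payload - 1180) / 1176) = ceil(3755/1176) = ceil(3.1930) = 4
Number of fragments = 4 + 1 = 5
Fragment sizes (data): 4 * 1176 B + 231 B (last, 231 <= 1180 OK)
Total bytes sent = payload + n_frags * header = 4935 + 5*20 = 4935 + 100 = 5035 B

5, 5035


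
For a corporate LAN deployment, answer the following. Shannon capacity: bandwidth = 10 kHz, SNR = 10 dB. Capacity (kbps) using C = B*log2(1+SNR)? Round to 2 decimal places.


Given: B = 10 kHz, SNR = 10 dB
SNR linear = 10^(10/10) = 10
1 + SNR = 11
log2(11) = 3.4594316186
C = 10 * 1000 * 3.4594316186 = 34594.3162 bps
C = 34.594316 kbps -> 34.59 kbps (2 dp)

34.59


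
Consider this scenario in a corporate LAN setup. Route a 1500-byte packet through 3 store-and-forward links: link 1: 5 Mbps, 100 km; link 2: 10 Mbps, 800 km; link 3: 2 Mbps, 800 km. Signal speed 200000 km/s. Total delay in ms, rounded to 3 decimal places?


Packet = 1500 bytes = 12000 bits. Store-and-forward: sum (t_trans + t_prop) per link.
Link 1: t_trans = 12000/(5*10^6) s = 2.4000 ms; t_prop = 100/200000 s = 0.5000 ms; subtotal = 2.9000 ms
Link 2: t_trans = 12000/(10*10^6) s = 1.2000 ms; t_prop = 800/200000 s = 4.0000 ms; subtotal = 5.2000 ms
Link 3: t_trans = 12000/(2*10^6) s = 6.0000 ms; t_prop = 800/200000 s = 4.0000 ms; subtotal = 10.0000 ms
End-to-end = 2.9000 + 5.2000 + 10.0000 = 18.1000 ms -> 18.100 ms (3 dp)

18.100


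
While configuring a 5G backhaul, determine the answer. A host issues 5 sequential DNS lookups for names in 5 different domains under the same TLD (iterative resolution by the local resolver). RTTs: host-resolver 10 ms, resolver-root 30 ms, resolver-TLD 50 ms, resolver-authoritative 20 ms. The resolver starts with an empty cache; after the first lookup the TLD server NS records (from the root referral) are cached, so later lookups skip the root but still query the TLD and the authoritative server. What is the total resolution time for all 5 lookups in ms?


Lookup 1 (cold cache): local + root + TLD + auth = 10 + 30 + 50 + 20 = 110 ms
Lookups 2..5 (TLD NS cached -> skip root; new domain -> still ask TLD and auth): local + TLD + auth = 10 + 50 + 20 = 80 ms each
Remaining 4 lookups: 4 * 80 = 320 ms
Total = 110 + 320 = 430 ms

430


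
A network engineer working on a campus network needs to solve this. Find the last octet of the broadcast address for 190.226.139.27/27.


Given: IP = 190.226.139.27, prefix = /27
Host bits = 32 - 27 = 5
Network last octet = 27 AND mask = 0
Host part size = 2^5 - 1 = 31
Broadcast last octet = 0 OR 31 = 31

31


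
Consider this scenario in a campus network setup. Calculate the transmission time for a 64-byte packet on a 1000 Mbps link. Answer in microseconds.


Given: packet = 64 bytes, bandwidth = 1000 Mbps
Packet in bits = 64 * 8 = 512 bits
Bandwidth = 1000 * 10^6 = 1000000000 bps
Time = 512 / 1000000000 seconds
Time in us = 512 * 10^6 / 1000000000 = 0.512

0.512


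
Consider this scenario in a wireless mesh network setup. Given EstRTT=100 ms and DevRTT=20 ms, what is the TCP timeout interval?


Given: EstRTT = 100 ms, DevRTT = 20 ms
Timeout = EstRTT + 4 * DevRTT
4 * DevRTT = 4 * 20 = 80
Timeout = 100 + 80 = 180 ms

180


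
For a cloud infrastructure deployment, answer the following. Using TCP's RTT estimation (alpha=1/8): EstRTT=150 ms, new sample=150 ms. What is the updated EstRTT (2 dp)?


Given: EstRTT = 150 ms, SampleRTT = 150 ms, alpha = 1/8
New EstRTT = (1 - alpha) * EstRTT + alpha * SampleRTT
(7/8) * 150 = 131.25
(1/8) * 150 = 18.75
New EstRTT = 131.25 + 18.75 = 150 ms -> 150.00 ms (2 dp)

150.00


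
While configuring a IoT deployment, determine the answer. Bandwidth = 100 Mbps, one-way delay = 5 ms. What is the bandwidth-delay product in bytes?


Given: bandwidth = 100 Mbps, delay = 5 ms
BDP in bits = 100 * 10^6 * 5 / 1000
BDP in bits = 500000
BDP in bytes = 500000 / 8 = 62500

62500


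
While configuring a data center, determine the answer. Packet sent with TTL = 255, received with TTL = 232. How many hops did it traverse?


Given: initial TTL = 255, received TTL = 232
Hops = initial TTL - received TTL
Hops = 255 - 232 = 23

23


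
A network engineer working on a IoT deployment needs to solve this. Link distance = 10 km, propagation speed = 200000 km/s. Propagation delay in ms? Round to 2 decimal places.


Given: distance = 10 km, speed = 200000 km/s
Delay = distance / speed = 10 / 200000 seconds
Delay in ms = 10 * 1000 / 200000
Delay = 0.0500 ms
Rounded to 2 dp = 0.05 ms

0.05


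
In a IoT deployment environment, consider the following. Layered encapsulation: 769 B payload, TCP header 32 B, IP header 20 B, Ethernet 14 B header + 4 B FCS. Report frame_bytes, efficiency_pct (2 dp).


TCP segment = 769 + 32 = 801 B
IP packet = 801 + 20 = 821 B
Ethernet frame = 821 + 14 + 4 = 839 B
Efficiency = app / frame = 769 / 839 = 0.916567 = 91.6567% -> 91.66% (2 dp)

839, 91.66


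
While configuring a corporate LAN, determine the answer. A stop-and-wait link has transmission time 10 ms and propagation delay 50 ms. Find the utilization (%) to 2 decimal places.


Given: Ttrans = 10 ms, Tprop = 50 ms
RTT = 2 * Tprop = 2 * 50 = 100 ms
U = Ttrans / (Ttrans + RTT)
U = 10 / (10 + 100)
U = 10 / 110 = 0.090909
U% = 9.09%

9.09


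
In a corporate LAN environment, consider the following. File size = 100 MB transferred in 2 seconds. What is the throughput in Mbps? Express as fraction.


Given: file = 100 MB, time = 2 s
File in Mb = 100 * 8 = 800 Mb
Throughput = 800 / 2 Mbps
Throughput = 400 Mbps

400


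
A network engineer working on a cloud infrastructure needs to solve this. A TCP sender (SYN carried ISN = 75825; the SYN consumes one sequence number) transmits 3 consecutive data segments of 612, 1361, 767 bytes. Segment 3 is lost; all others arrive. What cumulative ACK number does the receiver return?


SYN uses sequence number 75825; first data byte = ISN + 1 = 75826.
Segment 1: SEQ = 75826, len = 612 B, covers [75826, 76437]
Segment 2: SEQ = 76438, len = 1361 B, covers [76438, 77798]
Segment 3: SEQ = 77799, len = 767 B, covers [77799, 78565] [LOST]
In-order data received: bytes [75826, 77798] (segments 1..2).
Segment 3 missing -> gap begins at byte 77799.
Cumulative ACK = next expected in-order byte = 75826 + 612 + 1361 = 77799

77799


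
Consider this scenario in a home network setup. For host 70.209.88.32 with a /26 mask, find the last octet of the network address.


Given: IP = 70.209.88.32, prefix = /26
Subnet mask = 255.255.255.192
Last octet of IP: 32
Last octet of mask: 192
Network last octet = 32 AND 192 = 0

0


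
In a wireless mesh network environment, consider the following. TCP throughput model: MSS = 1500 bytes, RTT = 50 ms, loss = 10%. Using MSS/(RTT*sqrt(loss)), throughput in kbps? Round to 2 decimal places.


Given: MSS = 1500 bytes, RTT = 50 ms, loss = 10%
RTT in seconds = 50 / 1000 = 0.05
Loss rate = 10% = 0.1
sqrt(loss) = sqrt(0.1) = 0.316227766017
Throughput (bytes/s) = 1500 / (0.05 * 0.316227766017) = 94868.3298
Throughput (kbps) = 94868.3298 * 8 / 1000 = 758.946638 -> 758.95 kbps (2 dp)

758.95


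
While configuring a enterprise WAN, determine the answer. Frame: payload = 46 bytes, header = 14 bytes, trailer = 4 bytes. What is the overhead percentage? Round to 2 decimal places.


Given: payload = 46 B, header = 14 B, trailer = 4 B
Overhead bytes = header + trailer = 14 + 4 = 18
Total frame = payload + overhead = 46 + 18 = 64
Overhead % = 18 / 64 * 100 = 28.1250% -> 28.13% (2 dp)

28.13


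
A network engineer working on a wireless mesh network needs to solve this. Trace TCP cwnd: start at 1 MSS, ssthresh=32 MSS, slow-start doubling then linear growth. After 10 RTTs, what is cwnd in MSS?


RTT 0: cwnd = 1 MSS (initial)
RTT 1: cwnd = 2 MSS (slow start, doubled)
RTT 2: cwnd = 4 MSS (slow start, doubled)
RTT 3: cwnd = 8 MSS (slow start, doubled)
RTT 4: cwnd = 16 MSS (slow start, doubled)
RTT 5: cwnd = 32 MSS (slow start, doubled)
RTT 6: cwnd = 33 MSS (congestion avoidance, +1)
RTT 7: cwnd = 34 MSS (congestion avoidance, +1)
RTT 8: cwnd = 35 MSS (congestion avoidance, +1)
RTT 9: cwnd = 36 MSS (congestion avoidance, +1)
RTT 10: cwnd = 37 MSS (congestion avoidance, +1)

37


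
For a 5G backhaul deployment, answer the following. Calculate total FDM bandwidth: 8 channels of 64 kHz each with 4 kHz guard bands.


Given: 8 channels, 64 kHz each, guard = 4 kHz
Channel bandwidth = 8 * 64 = 512 kHz
Guard bands = 7 gaps * 4 kHz = 28 kHz
Total = 512 + 28 = 540 kHz

540


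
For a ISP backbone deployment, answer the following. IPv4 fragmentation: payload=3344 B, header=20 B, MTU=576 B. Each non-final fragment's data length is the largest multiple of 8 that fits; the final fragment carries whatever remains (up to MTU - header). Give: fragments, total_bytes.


Max data per non-final fragment = floor((MTU - header)/8)*8 = floor((576 - 20)/8)*8 = floor(556/8)*8 = 552 B
Final fragment needs no 8-byte alignment: it can carry up to MTU - header = 556 B
Non-final fragments needed = ceil((payload - 556) / 552) = ceil(2788/552) = ceil(5.0507) = 6
Number of fragments = 6 + 1 = 7
Fragment sizes (data): 6 * 552 B + 32 B (last, 32 <= 556 OK)
Total bytes sent = payload + n_frags * header = 3344 + 7*20 = 3344 + 140 = 3484 B

7, 3484


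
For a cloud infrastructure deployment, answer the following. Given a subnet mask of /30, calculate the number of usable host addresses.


Given: subnet mask /30
Host bits = 32 - 30 = 2
Total addresses = 2^2 = 4
Usable hosts = 4 - 2 (network + broadcast) = 2

2


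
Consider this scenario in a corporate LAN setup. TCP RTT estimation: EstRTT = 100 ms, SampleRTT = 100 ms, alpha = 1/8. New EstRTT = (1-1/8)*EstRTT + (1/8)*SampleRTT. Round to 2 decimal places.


Given: EstRTT = 100 ms, SampleRTT = 100 ms, alpha = 1/8
New EstRTT = (1 - alpha) * EstRTT + alpha * SampleRTT
(7/8) * 100 = 87.5
(1/8) * 100 = 12.5
New EstRTT = 87.5 + 12.5 = 100 ms -> 100.00 ms (2 dp)

100.00


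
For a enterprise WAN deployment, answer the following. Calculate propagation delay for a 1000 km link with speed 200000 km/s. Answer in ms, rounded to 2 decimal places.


Given: distance = 1000 km, speed = 200000 km/s
Delay = distance / speed = 1000 / 200000 seconds
Delay in ms = 1000 * 1000 / 200000
Delay = 5.0000 ms
Rounded to 2 dp = 5.00 ms

5.00


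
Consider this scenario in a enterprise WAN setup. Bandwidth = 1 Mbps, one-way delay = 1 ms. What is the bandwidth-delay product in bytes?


Given: bandwidth = 1 Mbps, delay = 1 ms
BDP in bits = 1 * 10^6 * 1 / 1000
BDP in bits = 1000
BDP in bytes = 1000 / 8 = 125

125


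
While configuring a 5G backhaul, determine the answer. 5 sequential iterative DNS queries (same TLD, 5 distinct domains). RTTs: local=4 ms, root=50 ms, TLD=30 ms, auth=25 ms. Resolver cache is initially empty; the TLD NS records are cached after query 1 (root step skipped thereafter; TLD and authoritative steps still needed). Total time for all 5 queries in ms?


Lookup 1 (cold cache): local + root + TLD + auth = 4 + 50 + 30 + 25 = 109 ms
Lookups 2..5 (TLD NS cached -> skip root; new domain -> still ask TLD and auth): local + TLD + auth = 4 + 30 + 25 = 59 ms each
Remaining 4 lookups: 4 * 59 = 236 ms
Total = 109 + 236 = 345 ms

345


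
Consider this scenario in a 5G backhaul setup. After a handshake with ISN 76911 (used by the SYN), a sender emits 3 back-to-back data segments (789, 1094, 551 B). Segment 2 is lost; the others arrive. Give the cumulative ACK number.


SYN uses sequence number 76911; first data byte = ISN + 1 = 76912.
Segment 1: SEQ = 76912, len = 789 B, covers [76912, 77700]
Segment 2: SEQ = 77701, len = 1094 B, covers [77701, 78794] [LOST]
Segment 3: SEQ = 78795, len = 551 B, covers [78795, 79345]
In-order data received: bytes [76912, 77700] (segments 1..1).
Segment 2 missing -> gap begins at byte 77701; later segments buffered out of order.
Cumulative ACK = next expected in-order byte = 76912 + 789 = 77701

77701


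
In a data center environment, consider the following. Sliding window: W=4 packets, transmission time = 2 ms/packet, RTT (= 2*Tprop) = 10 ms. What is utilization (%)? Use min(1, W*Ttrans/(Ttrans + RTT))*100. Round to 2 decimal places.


Given: W = 4, Ttrans = 2 ms, RTT = 10 ms (= 2 * Tprop, Tprop = 5 ms)
Cycle time = Ttrans + RTT = 2 + 10 = 12 ms (first packet sent until its ACK returns)
W * Ttrans = 4 * 2 = 8 ms of sending per cycle
W * Ttrans / (Ttrans + RTT) = 8 / 12 = 0.666667
U = min(1, 0.666667) = 0.666667
U% = 66.67%

66.67


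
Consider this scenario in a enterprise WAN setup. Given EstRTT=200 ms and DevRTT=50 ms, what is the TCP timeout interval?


Given: EstRTT = 200 ms, DevRTT = 50 ms
Timeout = EstRTT + 4 * DevRTT
4 * DevRTT = 4 * 50 = 200
Timeout = 200 + 200 = 400 ms

400


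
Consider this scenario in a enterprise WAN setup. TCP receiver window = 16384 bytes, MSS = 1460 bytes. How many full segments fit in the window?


Given: RWND = 16384 bytes, MSS = 1460 bytes
Full segments = floor(RWND / MSS)
Full segments = floor(16384 / 1460)
Full segments = floor(11.2219) = 11

11


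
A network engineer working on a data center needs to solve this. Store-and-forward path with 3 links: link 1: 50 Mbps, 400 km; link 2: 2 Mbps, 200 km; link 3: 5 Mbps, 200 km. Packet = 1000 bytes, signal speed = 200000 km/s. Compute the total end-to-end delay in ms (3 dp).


Packet = 1000 bytes = 8000 bits. Store-and-forward: sum (t_trans + t_prop) per link.
Link 1: t_trans = 8000/(50*10^6) s = 0.1600 ms; t_prop = 400/200000 s = 2.0000 ms; subtotal = 2.1600 ms
Link 2: t_trans = 8000/(2*10^6) s = 4.0000 ms; t_prop = 200/200000 s = 1.0000 ms; subtotal = 5.0000 ms
Link 3: t_trans = 8000/(5*10^6) s = 1.6000 ms; t_prop = 200/200000 s = 1.0000 ms; subtotal = 2.6000 ms
End-to-end = 2.1600 + 5.0000 + 2.6000 = 9.7600 ms -> 9.760 ms (3 dp)

9.760


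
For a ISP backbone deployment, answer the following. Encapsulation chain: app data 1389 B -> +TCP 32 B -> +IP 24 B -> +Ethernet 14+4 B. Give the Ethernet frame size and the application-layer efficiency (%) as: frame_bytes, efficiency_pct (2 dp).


TCP segment = 1389 + 32 = 1421 B
IP packet = 1421 + 24 = 1445 B
Ethernet frame = 1445 + 14 + 4 = 1463 B
Efficiency = app / frame = 1389 / 1463 = 0.949419 = 94.9419% -> 94.94% (2 dp)

1463, 94.94


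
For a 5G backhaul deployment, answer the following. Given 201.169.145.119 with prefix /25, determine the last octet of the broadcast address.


Given: IP = 201.169.145.119, prefix = /25
Host bits = 32 - 25 = 7
Network last octet = 119 AND mask = 0
Host part size = 2^7 - 1 = 127
Broadcast last octet = 0 OR 127 = 127

127


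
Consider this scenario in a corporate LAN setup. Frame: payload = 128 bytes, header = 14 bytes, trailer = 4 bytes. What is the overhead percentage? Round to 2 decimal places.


Given: payload = 128 B, header = 14 B, trailer = 4 B
Overhead bytes = header + trailer = 14 + 4 = 18
Total frame = payload + overhead = 128 + 18 = 146
Overhead % = 18 / 146 * 100 = 12.3288% -> 12.33% (2 dp)

12.33


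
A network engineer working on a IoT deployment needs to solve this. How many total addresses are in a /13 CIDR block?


Given: CIDR prefix /13
Host bits = 32 - 13 = 19
Total addresses = 2^19 = 524288

524288


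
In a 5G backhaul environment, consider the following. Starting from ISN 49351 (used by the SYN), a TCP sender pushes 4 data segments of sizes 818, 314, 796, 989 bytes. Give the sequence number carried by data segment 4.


The SYN occupies sequence number ISN = 49351, so the first data byte is ISN + 1 = 49352.
SEQ of data segment i = (ISN + 1) + sum of payload sizes of segments 1..i-1.
Segment 1: SEQ = 49352, payload = 818 bytes
Segment 2: SEQ = 50170, payload = 314 bytes
Segment 3: SEQ = 50484, payload = 796 bytes
Segment 4: SEQ = 51280, payload = 989 bytes
SEQ of segment 4 = 49352 + 818 + 314 + 796 = 51280

51280


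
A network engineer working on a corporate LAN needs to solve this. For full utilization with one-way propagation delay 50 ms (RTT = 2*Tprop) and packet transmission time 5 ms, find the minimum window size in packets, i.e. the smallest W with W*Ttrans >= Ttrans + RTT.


Given: Ttrans = 5 ms, RTT = 100 ms (= 2 * Tprop, Tprop = 50 ms)
Time until first ACK returns = Ttrans + RTT = 5 + 100 = 105 ms
Need W * Ttrans >= Ttrans + RTT  ->  W >= (Ttrans + RTT) / Ttrans
(Ttrans + RTT) / Ttrans = 105 / 5 = 21
W_min = ceil(21) = 21

21


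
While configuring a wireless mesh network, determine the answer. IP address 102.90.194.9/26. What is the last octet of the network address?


Given: IP = 102.90.194.9, prefix = /26
Subnet mask = 255.255.255.192
Last octet of IP: 9
Last octet of mask: 192
Network last octet = 9 AND 192 = 0

0


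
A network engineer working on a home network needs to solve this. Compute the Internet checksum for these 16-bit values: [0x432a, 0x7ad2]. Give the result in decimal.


Given words: [0x432a, 0x7ad2]
Step 1: Sum all words
Raw sum = 17194 + 31442 = 48636
One's complement = ~48636 & 0xFFFF = 16899

16899


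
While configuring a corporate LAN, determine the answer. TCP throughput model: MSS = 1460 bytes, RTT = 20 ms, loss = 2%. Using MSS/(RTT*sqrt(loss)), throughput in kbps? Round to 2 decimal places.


Given: MSS = 1460 bytes, RTT = 20 ms, loss = 2%
RTT in seconds = 20 / 1000 = 0.02
Loss rate = 2% = 0.02
sqrt(loss) = sqrt(0.02) = 0.141421356237
Throughput (bytes/s) = 1460 / (0.02 * 0.141421356237) = 516187.9503
Throughput (kbps) = 516187.9503 * 8 / 1000 = 4129.503602 -> 4129.50 kbps (2 dp)

4129.50


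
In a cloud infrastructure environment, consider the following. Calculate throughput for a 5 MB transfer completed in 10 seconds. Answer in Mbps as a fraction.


Given: file = 5 MB, time = 10 s
File in Mb = 5 * 8 = 40 Mb
Throughput = 40 / 10 Mbps
Throughput = 4 Mbps

4


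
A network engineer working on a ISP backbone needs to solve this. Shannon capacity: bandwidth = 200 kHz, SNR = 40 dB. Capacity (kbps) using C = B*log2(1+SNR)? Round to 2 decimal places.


Given: B = 200 kHz, SNR = 40 dB
SNR linear = 10^(40/10) = 10000
1 + SNR = 10001
log2(10001) = 13.2878566418
C = 200 * 1000 * 13.2878566418 = 2657571.3284 bps
C = 2657.571328 kbps -> 2657.57 kbps (2 dp)

2657.57


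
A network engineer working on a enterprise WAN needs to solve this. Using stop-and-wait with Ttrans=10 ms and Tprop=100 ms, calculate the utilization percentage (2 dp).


Given: Ttrans = 10 ms, Tprop = 100 ms
RTT = 2 * Tprop = 2 * 100 = 200 ms
U = Ttrans / (Ttrans + RTT)
U = 10 / (10 + 200)
U = 10 / 210 = 0.047619
U% = 4.76%

4.76


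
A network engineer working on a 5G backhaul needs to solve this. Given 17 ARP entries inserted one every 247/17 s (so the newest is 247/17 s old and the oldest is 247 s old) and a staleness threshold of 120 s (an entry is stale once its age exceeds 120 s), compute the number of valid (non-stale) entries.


Ages are k * 247/17 s for k = 1..17 (spacing = 14.5294 s).
Entry k is valid iff k * 247/17 <= 120 iff k <= 17 * 120 / 247 = 8.2591
n_valid = floor(8.2591) = 8
(n_stale = 17 - 8 = 9)

8


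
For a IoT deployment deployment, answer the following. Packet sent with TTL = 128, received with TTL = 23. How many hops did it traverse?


Given: initial TTL = 128, received TTL = 23
Hops = initial TTL - received TTL
Hops = 128 - 23 = 105

105


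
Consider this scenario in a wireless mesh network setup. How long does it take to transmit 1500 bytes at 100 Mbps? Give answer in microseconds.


Given: packet = 1500 bytes, bandwidth = 100 Mbps
Packet in bits = 1500 * 8 = 12000 bits
Bandwidth = 100 * 10^6 = 100000000 bps
Time = 12000 / 100000000 seconds
Time in us = 12000 * 10^6 / 100000000 = 120

120


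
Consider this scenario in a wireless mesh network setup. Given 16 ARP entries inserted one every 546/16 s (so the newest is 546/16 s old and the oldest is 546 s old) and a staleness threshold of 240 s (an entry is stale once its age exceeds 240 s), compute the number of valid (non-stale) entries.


Ages are k * 546/16 s for k = 1..16 (spacing = 34.1250 s).
Entry k is valid iff k * 546/16 <= 240 iff k <= 16 * 240 / 546 = 7.0330
n_valid = floor(7.0330) = 7
(n_stale = 16 - 7 = 9)

7


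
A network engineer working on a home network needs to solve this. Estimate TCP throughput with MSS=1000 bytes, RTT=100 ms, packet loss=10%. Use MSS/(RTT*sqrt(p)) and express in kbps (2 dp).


Given: MSS = 1000 bytes, RTT = 100 ms, loss = 10%
RTT in seconds = 100 / 1000 = 0.1
Loss rate = 10% = 0.1
sqrt(loss) = sqrt(0.1) = 0.316227766017
Throughput (bytes/s) = 1000 / (0.1 * 0.316227766017) = 31622.7766
Throughput (kbps) = 31622.7766 * 8 / 1000 = 252.982213 -> 252.98 kbps (2 dp)

252.98


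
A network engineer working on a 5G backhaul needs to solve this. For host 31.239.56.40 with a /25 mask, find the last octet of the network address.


Given: IP = 31.239.56.40, prefix = /25
Subnet mask = 255.255.255.128
Last octet of IP: 40
Last octet of mask: 128
Network last octet = 40 AND 128 = 0

0


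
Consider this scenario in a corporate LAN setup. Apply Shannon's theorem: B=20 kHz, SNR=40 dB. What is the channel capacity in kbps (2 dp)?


Given: B = 20 kHz, SNR = 40 dB
SNR linear = 10^(40/10) = 10000
1 + SNR = 10001
log2(10001) = 13.2878566418
C = 20 * 1000 * 13.2878566418 = 265757.1328 bps
C = 265.757133 kbps -> 265.76 kbps (2 dp)

265.76


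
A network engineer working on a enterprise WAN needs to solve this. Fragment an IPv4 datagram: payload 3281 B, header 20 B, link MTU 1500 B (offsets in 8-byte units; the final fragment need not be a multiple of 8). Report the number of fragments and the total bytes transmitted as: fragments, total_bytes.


Max data per non-final fragment = floor((MTU - header)/8)*8 = floor((1500 - 20)/8)*8 = floor(1480/8)*8 = 1480 B
Final fragment needs no 8-byte alignment: it can carry up to MTU - header = 1480 B
Non-final fragments needed = ceil((payload - 1480) / 1480) = ceil(1801/1480) = ceil(1.2169) = 2
Number of fragments = 2 + 1 = 3
Fragment sizes (data): 2 * 1480 B + 321 B (last, 321 <= 1480 OK)
Total bytes sent = payload + n_frags * header = 3281 + 3*20 = 3281 + 60 = 3341 B

3, 3341


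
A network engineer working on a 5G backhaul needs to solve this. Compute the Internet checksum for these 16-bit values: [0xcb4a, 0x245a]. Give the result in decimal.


Given words: [0xcb4a, 0x245a]
Step 1: Sum all words
Raw sum = 52042 + 9306 = 61348
One's complement = ~61348 & 0xFFFF = 4187

4187


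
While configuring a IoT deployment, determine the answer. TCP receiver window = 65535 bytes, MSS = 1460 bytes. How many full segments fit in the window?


Given: RWND = 65535 bytes, MSS = 1460 bytes
Full segments = floor(RWND / MSS)
Full segments = floor(65535 / 1460)
Full segments = floor(44.887) = 44

44


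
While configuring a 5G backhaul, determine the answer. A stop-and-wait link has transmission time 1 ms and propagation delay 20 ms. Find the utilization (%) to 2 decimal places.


Given: Ttrans = 1 ms, Tprop = 20 ms
RTT = 2 * Tprop = 2 * 20 = 40 ms
U = Ttrans / (Ttrans + RTT)
U = 1 / (1 + 40)
U = 1 / 41 = 0.02439
U% = 2.44%

2.44


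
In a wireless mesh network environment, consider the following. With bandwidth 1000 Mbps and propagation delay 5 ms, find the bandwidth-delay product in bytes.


Given: bandwidth = 1000 Mbps, delay = 5 ms
BDP in bits = 1000 * 10^6 * 5 / 1000
BDP in bits = 5000000
BDP in bytes = 5000000 / 8 = 625000

625000


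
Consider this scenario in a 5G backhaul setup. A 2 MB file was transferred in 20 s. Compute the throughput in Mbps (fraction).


Given: file = 2 MB, time = 20 s
File in Mb = 2 * 8 = 16 Mb
Throughput = 16 / 20 Mbps
Throughput = 4/5 Mbps

4/5


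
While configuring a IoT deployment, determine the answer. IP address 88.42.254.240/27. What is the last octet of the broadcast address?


Given: IP = 88.42.254.240, prefix = /27
Host bits = 32 - 27 = 5
Network last octet = 240 AND mask = 224
Host part size = 2^5 - 1 = 31
Broadcast last octet = 224 OR 31 = 255

255


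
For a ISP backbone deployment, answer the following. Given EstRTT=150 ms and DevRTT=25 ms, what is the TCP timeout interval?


Given: EstRTT = 150 ms, DevRTT = 25 ms
Timeout = EstRTT + 4 * DevRTT
4 * DevRTT = 4 * 25 = 100
Timeout = 150 + 100 = 250 ms

250


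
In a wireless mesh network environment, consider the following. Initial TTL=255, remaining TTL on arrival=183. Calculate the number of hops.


Given: initial TTL = 255, received TTL = 183
Hops = initial TTL - received TTL
Hops = 255 - 183 = 72

72


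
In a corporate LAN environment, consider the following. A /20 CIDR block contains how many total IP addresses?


Given: CIDR prefix /20
Host bits = 32 - 20 = 12
Total addresses = 2^12 = 4096

4096


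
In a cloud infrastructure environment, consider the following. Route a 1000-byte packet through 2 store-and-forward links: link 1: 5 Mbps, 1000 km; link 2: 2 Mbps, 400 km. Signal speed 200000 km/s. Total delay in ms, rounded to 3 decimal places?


Packet = 1000 bytes = 8000 bits. Store-and-forward: sum (t_trans + t_prop) per link.
Link 1: t_trans = 8000/(5*10^6) s = 1.6000 ms; t_prop = 1000/200000 s = 5.0000 ms; subtotal = 6.6000 ms
Link 2: t_trans = 8000/(2*10^6) s = 4.0000 ms; t_prop = 400/200000 s = 2.0000 ms; subtotal = 6.0000 ms
End-to-end = 6.6000 + 6.0000 = 12.6000 ms -> 12.600 ms (3 dp)

12.600


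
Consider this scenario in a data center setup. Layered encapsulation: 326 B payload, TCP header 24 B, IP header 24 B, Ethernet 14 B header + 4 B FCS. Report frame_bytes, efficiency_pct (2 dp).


TCP segment = 326 + 24 = 350 B
IP packet = 350 + 24 = 374 B
Ethernet frame = 374 + 14 + 4 = 392 B
Efficiency = app / frame = 326 / 392 = 0.831633 = 83.1633% -> 83.16% (2 dp)

392, 83.16


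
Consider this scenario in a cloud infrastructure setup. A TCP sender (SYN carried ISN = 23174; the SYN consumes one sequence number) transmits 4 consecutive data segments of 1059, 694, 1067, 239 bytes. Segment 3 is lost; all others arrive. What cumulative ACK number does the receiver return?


SYN uses sequence number 23174; first data byte = ISN + 1 = 23175.
Segment 1: SEQ = 23175, len = 1059 B, covers [23175, 24233]
Segment 2: SEQ = 24234, len = 694 B, covers [24234, 24927]
Segment 3: SEQ = 24928, len = 1067 B, covers [24928, 25994] [LOST]
Segment 4: SEQ = 25995, len = 239 B, covers [25995, 26233]
In-order data received: bytes [23175, 24927] (segments 1..2).
Segment 3 missing -> gap begins at byte 24928; later segments buffered out of order.
Cumulative ACK = next expected in-order byte = 23175 + 1059 + 694 = 24928

24928


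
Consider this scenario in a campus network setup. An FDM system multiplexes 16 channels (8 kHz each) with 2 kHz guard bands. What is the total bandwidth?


Given: 16 channels, 8 kHz each, guard = 2 kHz
Channel bandwidth = 16 * 8 = 128 kHz
Guard bands = 15 gaps * 2 kHz = 30 kHz
Total = 128 + 30 = 158 kHz

158


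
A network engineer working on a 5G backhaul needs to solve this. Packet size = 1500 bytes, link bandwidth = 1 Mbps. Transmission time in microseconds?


Given: packet = 1500 bytes, bandwidth = 1 Mbps
Packet in bits = 1500 * 8 = 12000 bits
Bandwidth = 1 * 10^6 = 1000000 bps
Time = 12000 / 1000000 seconds
Time in us = 12000 * 10^6 / 1000000 = 12000

12000


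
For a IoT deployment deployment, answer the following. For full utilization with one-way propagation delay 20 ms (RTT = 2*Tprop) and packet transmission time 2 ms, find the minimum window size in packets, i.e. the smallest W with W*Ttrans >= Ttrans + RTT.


Given: Ttrans = 2 ms, RTT = 40 ms (= 2 * Tprop, Tprop = 20 ms)
Time until first ACK returns = Ttrans + RTT = 2 + 40 = 42 ms
Need W * Ttrans >= Ttrans + RTT  ->  W >= (Ttrans + RTT) / Ttrans
(Ttrans + RTT) / Ttrans = 42 / 2 = 21
W_min = ceil(21) = 21

21


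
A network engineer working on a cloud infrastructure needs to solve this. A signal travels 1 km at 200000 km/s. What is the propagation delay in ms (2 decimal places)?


Given: distance = 1 km, speed = 200000 km/s
Delay = distance / speed = 1 / 200000 seconds
Delay in ms = 1 * 1000 / 200000
Delay = 0.0050 ms
Rounded to 2 dp = 0.01 ms

0.01


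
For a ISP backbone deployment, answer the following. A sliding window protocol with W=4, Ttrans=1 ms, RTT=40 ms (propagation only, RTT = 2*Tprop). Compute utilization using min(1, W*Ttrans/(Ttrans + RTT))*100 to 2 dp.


Given: W = 4, Ttrans = 1 ms, RTT = 40 ms (= 2 * Tprop, Tprop = 20 ms)
Cycle time = Ttrans + RTT = 1 + 40 = 41 ms (first packet sent until its ACK returns)
W * Ttrans = 4 * 1 = 4 ms of sending per cycle
W * Ttrans / (Ttrans + RTT) = 4 / 41 = 0.097561
U = min(1, 0.097561) = 0.097561
U% = 9.76%

9.76


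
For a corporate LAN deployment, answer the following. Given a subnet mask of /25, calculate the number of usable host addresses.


Given: subnet mask /25
Host bits = 32 - 25 = 7
Total addresses = 2^7 = 128
Usable hosts = 128 - 2 (network + broadcast) = 126

126


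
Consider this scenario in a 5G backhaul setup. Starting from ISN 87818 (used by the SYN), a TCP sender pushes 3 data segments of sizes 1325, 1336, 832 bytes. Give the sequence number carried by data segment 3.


The SYN occupies sequence number ISN = 87818, so the first data byte is ISN + 1 = 87819.
SEQ of data segment i = (ISN + 1) + sum of payload sizes of segments 1..i-1.
Segment 1: SEQ = 87819, payload = 1325 bytes
Segment 2: SEQ = 89144, payload = 1336 bytes
Segment 3: SEQ = 90480, payload = 832 bytes
SEQ of segment 3 = 87819 + 1325 + 1336 = 90480

90480


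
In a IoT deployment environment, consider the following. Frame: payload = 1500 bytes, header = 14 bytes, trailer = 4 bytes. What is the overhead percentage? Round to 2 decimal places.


Given: payload = 1500 B, header = 14 B, trailer = 4 B
Overhead bytes = header + trailer = 14 + 4 = 18
Total frame = payload + overhead = 1500 + 18 = 1518
Overhead % = 18 / 1518 * 100 = 1.1858% -> 1.19% (2 dp)

1.19


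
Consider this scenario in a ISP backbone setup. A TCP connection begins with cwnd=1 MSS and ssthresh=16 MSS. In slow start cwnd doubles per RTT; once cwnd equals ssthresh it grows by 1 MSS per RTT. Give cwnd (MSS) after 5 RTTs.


RTT 0: cwnd = 1 MSS (initial)
RTT 1: cwnd = 2 MSS (slow start, doubled)
RTT 2: cwnd = 4 MSS (slow start, doubled)
RTT 3: cwnd = 8 MSS (slow start, doubled)
RTT 4: cwnd = 16 MSS (slow start, doubled)
RTT 5: cwnd = 17 MSS (congestion avoidance, +1)

17


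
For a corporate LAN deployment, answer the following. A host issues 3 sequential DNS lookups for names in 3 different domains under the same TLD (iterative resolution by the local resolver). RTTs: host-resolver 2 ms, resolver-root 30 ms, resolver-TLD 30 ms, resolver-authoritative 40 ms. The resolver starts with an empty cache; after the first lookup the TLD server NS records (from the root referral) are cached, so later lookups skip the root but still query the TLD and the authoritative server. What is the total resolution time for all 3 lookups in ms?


Lookup 1 (cold cache): local + root + TLD + auth = 2 + 30 + 30 + 40 = 102 ms
Lookups 2..3 (TLD NS cached -> skip root; new domain -> still ask TLD and auth): local + TLD + auth = 2 + 30 + 40 = 72 ms each
Remaining 2 lookups: 2 * 72 = 144 ms
Total = 102 + 144 = 246 ms

246


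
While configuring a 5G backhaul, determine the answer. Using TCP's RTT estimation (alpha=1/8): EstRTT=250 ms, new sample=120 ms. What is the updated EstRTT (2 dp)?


Given: EstRTT = 250 ms, SampleRTT = 120 ms, alpha = 1/8
New EstRTT = (1 - alpha) * EstRTT + alpha * SampleRTT
(7/8) * 250 = 218.75
(1/8) * 120 = 15
New EstRTT = 218.75 + 15 = 233.75 ms -> 233.75 ms (2 dp)

233.75


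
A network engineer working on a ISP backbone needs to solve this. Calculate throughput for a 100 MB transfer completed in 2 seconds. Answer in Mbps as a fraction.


Given: file = 100 MB, time = 2 s
File in Mb = 100 * 8 = 800 Mb
Throughput = 800 / 2 Mbps
Throughput = 400 Mbps

400


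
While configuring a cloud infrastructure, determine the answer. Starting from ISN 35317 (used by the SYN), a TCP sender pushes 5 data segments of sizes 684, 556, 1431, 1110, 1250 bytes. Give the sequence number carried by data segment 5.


The SYN occupies sequence number ISN = 35317, so the first data byte is ISN + 1 = 35318.
SEQ of data segment i = (ISN + 1) + sum of payload sizes of segments 1..i-1.
Segment 1: SEQ = 35318, payload = 684 bytes
Segment 2: SEQ = 36002, payload = 556 bytes
Segment 3: SEQ = 36558, payload = 1431 bytes
Segment 4: SEQ = 37989, payload = 1110 bytes
Segment 5: SEQ = 39099, payload = 1250 bytes
SEQ of segment 5 = 35318 + 684 + 556 + 1431 + 1110 = 39099

39099


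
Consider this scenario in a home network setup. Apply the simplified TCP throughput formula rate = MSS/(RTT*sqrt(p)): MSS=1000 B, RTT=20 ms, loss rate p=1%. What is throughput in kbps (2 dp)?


Given: MSS = 1000 bytes, RTT = 20 ms, loss = 1%
RTT in seconds = 20 / 1000 = 0.02
Loss rate = 1% = 0.01
sqrt(loss) = sqrt(0.01) = 0.1
Throughput (bytes/s) = 1000 / (0.02 * 0.1) = 500000.0000
Throughput (kbps) = 500000.0000 * 8 / 1000 = 4000.000000 -> 4000.00 kbps (2 dp)

4000.00


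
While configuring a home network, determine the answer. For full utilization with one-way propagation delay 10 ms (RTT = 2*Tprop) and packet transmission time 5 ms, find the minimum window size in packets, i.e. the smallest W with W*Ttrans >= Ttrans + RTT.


Given: Ttrans = 5 ms, RTT = 20 ms (= 2 * Tprop, Tprop = 10 ms)
Time until first ACK returns = Ttrans + RTT = 5 + 20 = 25 ms
Need W * Ttrans >= Ttrans + RTT  ->  W >= (Ttrans + RTT) / Ttrans
(Ttrans + RTT) / Ttrans = 25 / 5 = 5
W_min = ceil(5) = 5

5


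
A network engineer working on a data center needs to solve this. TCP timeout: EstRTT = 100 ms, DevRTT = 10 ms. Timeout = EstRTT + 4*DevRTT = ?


Given: EstRTT = 100 ms, DevRTT = 10 ms
Timeout = EstRTT + 4 * DevRTT
4 * DevRTT = 4 * 10 = 40
Timeout = 100 + 40 = 140 ms

140


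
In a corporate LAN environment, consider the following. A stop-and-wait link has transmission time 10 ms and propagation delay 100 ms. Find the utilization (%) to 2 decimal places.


Given: Ttrans = 10 ms, Tprop = 100 ms
RTT = 2 * Tprop = 2 * 100 = 200 ms
U = Ttrans / (Ttrans + RTT)
U = 10 / (10 + 200)
U = 10 / 210 = 0.047619
U% = 4.76%

4.76


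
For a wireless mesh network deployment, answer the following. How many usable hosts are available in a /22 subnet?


Given: subnet mask /22
Host bits = 32 - 22 = 10
Total addresses = 2^10 = 1024
Usable hosts = 1024 - 2 (network + broadcast) = 1022

1022


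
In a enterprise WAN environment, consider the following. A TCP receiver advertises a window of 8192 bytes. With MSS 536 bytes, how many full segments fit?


Given: RWND = 8192 bytes, MSS = 536 bytes
Full segments = floor(RWND / MSS)
Full segments = floor(8192 / 536)
Full segments = floor(15.2836) = 15

15


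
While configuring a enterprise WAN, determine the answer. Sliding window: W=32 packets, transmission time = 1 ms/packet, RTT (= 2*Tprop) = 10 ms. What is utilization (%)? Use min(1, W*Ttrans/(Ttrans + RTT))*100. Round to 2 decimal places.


Given: W = 32, Ttrans = 1 ms, RTT = 10 ms (= 2 * Tprop, Tprop = 5 ms)
Cycle time = Ttrans + RTT = 1 + 10 = 11 ms (first packet sent until its ACK returns)
W * Ttrans = 32 * 1 = 32 ms of sending per cycle
W * Ttrans / (Ttrans + RTT) = 32 / 11 = 2.909091
U = min(1, 2.909091) = 1.000000
U% = 100.00%

100.00
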